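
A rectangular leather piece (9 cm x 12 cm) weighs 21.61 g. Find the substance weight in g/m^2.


Area = 9 x 12 = 108 cm^2
SW = 21.61 / 108 x 10000 = 2000.9 g/m^2


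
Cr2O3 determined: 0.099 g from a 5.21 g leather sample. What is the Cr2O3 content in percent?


1.90%

Cr2O3% = 0.099 / 5.21 x 100
Cr2O3% = 1.90%


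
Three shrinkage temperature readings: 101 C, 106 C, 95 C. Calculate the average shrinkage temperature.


100.7 C

Average = (101 + 106 + 95) / 3
Average = 302 / 3 = 100.7 C


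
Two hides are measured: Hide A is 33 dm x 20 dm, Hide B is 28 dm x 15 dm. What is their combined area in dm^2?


Hide A area = 33 x 20 = 660 dm^2
Hide B area = 28 x 15 = 420 dm^2
Total = 660 + 420 = 1080 dm^2


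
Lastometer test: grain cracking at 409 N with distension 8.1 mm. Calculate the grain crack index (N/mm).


Grain crack index = force / distension
Index = 409 / 8.1 = 50.5 N/mm


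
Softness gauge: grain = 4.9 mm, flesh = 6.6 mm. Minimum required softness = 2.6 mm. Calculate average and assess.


Average softness = 5.75 mm
Meets requirement: Yes

Average = (4.9 + 6.6) / 2 = 5.75 mm
Minimum = 2.6 mm
Meets requirement: Yes


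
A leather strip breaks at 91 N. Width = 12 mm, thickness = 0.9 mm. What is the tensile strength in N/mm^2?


Cross-sectional area = 12 x 0.9 = 10.8 mm^2
Tensile strength = 91 / 10.8 = 8.43 N/mm^2


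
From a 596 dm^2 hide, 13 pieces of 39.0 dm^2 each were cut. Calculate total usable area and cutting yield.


Usable area = 507.0 dm^2
Yield = 85.1%

Total usable = 13 x 39.0 = 507.0 dm^2
Yield = 507.0 / 596 x 100 = 85.1%


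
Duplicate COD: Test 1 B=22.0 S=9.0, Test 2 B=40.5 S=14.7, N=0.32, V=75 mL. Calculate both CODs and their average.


COD1 = 443.7 mg/L
COD2 = 880.6 mg/L
Average = 662.2 mg/L

COD1 = (22.0 - 9.0) x 0.32 x 8000 / 75 = 443.7 mg/L
COD2 = (40.5 - 14.7) x 0.32 x 8000 / 75 = 880.6 mg/L
Average = (443.7 + 880.6) / 2 = 662.2 mg/L


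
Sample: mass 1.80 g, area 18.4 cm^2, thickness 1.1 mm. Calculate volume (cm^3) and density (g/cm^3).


Volume = 2.024 cm^3
Density = 0.889 g/cm^3

Thickness in cm = 1.1 / 10 = 0.11 cm
Volume = 18.4 x 0.11 = 2.024 cm^3
Density = 1.80 / 2.024 = 0.889 g/cm^3


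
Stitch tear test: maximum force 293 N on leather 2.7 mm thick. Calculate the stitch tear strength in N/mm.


Stitch tear strength = force / thickness
STS = 293 / 2.7 = 108.5 N/mm


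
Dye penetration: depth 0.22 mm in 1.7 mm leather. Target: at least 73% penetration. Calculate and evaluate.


Penetration = 0.22 / 1.7 x 100 = 12.9%
Target: 73%
Meets target: No


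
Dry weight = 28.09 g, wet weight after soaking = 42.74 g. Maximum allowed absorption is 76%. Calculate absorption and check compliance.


WA = (42.74 - 28.09) / 28.09 x 100 = 52.2%
Maximum allowed: 76%
Compliant: Yes


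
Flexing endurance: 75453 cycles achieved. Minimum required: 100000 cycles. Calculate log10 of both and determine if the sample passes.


Achieved: log10 = 4.88
Required: log10 = 5.00
Passes: No


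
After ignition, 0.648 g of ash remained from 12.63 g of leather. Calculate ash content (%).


Ash% = 0.648 / 12.63 x 100
Ash% = 5.13%


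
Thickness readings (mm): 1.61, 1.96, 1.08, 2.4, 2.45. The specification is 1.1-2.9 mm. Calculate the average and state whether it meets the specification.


Average = 1.90 mm
Within specification: Yes

Sum = 9.50
Average = 9.50 / 5 = 1.90 mm
Specification range: 1.1 to 2.9 mm
Within spec: Yes


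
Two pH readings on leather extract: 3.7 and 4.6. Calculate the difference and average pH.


Difference = 0.9
Average pH = 4.15

Difference = |3.7 - 4.6| = 0.9
Average = (3.7 + 4.6) / 2 = 4.15


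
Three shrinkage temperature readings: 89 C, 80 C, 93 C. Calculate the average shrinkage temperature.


87.3 C


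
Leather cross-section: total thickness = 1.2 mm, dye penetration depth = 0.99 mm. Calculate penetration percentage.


82.5%


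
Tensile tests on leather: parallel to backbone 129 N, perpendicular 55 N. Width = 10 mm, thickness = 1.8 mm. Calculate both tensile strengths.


Parallel = 7.17 N/mm^2
Perpendicular = 3.06 N/mm^2


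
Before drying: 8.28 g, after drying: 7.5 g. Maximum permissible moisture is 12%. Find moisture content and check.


Moisture content = 9.4%
Acceptable: Yes

MC = (8.28 - 7.5) / 8.28 x 100 = 9.4%
Maximum: 12%
Acceptable: Yes


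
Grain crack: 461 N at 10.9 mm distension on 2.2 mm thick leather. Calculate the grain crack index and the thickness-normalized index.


Crack index = 461 / 10.9 = 42.3 N/mm
Normalized = 42.3 / 2.2 = 19.2 N/mm per mm


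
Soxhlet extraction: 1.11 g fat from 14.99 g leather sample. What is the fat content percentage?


Fat content = 1.11 / 14.99 x 100
Fat = 7.4%


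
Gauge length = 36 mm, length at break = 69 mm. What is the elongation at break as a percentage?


Extension = 69 - 36 = 33 mm
Elongation = 33 / 36 x 100 = 91.7%


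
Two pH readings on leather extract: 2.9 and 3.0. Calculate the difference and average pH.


Difference = |2.9 - 3.0| = 0.1
Average = (2.9 + 3.0) / 2 = 2.95


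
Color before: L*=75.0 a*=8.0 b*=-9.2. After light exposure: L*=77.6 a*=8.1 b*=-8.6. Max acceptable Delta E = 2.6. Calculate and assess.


dL = 2.6, da = 0.1, db = 0.6
dE = sqrt((2.6)^2 + (0.1)^2 + (0.6)^2) = 2.67
Max = 2.6
Passes: No


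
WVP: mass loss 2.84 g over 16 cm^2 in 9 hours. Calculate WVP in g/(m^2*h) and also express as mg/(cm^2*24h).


WVP = 2.84 / (16 x 9) x 10000 = 197.22 g/(m^2*h)
Mass loss in mg = 2.84 x 1000 = 2840 mg
Per cm^2 per 24h in mg: 2840 x 24 / (16 x 9) = 68160 / 144 = 473.33 mg/(cm^2*24h)


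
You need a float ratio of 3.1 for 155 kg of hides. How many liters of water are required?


Water = hide weight x target ratio
Water = 155 x 3.1 = 480.5 L


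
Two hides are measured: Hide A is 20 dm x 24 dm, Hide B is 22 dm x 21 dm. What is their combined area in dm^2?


942 dm^2

Hide A area = 20 x 24 = 480 dm^2
Hide B area = 22 x 21 = 462 dm^2
Total = 480 + 462 = 942 dm^2


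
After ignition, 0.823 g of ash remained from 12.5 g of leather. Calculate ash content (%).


Ash% = 0.823 / 12.5 x 100
Ash% = 6.58%


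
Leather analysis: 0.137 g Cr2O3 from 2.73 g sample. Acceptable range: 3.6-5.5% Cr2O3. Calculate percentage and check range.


Cr2O3% = 0.137 / 2.73 x 100 = 5.02%
Acceptable range: 3.6 to 5.5%
Within range: Yes


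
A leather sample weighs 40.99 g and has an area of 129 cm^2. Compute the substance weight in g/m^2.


Substance weight = mass / area x 10000
SW = 40.99 / 129 x 10000
SW = 3177.5 g/m^2


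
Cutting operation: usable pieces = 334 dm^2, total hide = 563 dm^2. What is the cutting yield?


59.3%


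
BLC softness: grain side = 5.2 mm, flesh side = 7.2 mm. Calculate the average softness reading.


Average = (5.2 + 7.2) / 2
Average = 6.20 mm


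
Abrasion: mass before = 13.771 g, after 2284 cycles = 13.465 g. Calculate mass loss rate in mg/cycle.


Mass loss = 13.771 - 13.465 = 0.306 g
Rate = 0.306 / 2284 x 1000 = 0.134 mg/cycle


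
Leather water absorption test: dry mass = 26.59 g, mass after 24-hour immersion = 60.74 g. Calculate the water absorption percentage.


Water absorbed = 60.74 - 26.59 = 34.15 g
WA% = 34.15 / 26.59 x 100 = 128.4%


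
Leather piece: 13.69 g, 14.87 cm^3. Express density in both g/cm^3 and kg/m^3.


0.921 g/cm^3
921 kg/m^3


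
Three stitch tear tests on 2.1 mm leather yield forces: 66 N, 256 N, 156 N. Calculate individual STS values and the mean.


STS1 = 66 / 2.1 = 31.4 N/mm
STS2 = 256 / 2.1 = 121.9 N/mm
STS3 = 156 / 2.1 = 74.3 N/mm
Mean = (31.4 + 121.9 + 74.3) / 3 = 75.9 N/mm


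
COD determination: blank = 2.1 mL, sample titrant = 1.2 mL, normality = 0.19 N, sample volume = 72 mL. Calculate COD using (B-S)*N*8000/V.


19.0 mg/L

COD = (2.1 - 1.2) x 0.19 x 8000 / 72
COD = 0.9 x 0.19 x 8000 / 72
COD = 19.0 mg/L


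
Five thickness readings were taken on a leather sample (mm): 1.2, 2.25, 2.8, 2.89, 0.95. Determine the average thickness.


Sum = 1.2 + 2.25 + 2.8 + 2.89 + 0.95 = 10.09
Average = 10.09 / 5 = 2.02 mm


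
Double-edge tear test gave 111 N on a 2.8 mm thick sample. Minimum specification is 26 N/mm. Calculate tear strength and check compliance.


Tear strength = 39.6 N/mm
Compliant: Yes

Tear strength = 111 / 2.8 = 39.6 N/mm
Required minimum = 26 N/mm
Compliant: Yes


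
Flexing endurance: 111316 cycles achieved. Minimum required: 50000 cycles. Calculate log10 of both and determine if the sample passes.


Achieved: log10 = 5.05
Required: log10 = 4.70
Passes: Yes

log10(111316) = 5.05
log10(50000) = 4.70
Passes: Yes


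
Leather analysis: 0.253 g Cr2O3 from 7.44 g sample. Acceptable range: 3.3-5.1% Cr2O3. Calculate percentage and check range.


Cr2O3 = 3.40%
Within range: Yes

Cr2O3% = 0.253 / 7.44 x 100 = 3.40%
Acceptable range: 3.3 to 5.1%
Within range: Yes


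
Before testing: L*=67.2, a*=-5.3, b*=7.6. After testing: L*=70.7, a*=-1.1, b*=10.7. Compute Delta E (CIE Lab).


dL = 70.7 - 67.2 = 3.5
da = -1.1 - (-5.3) = 4.2
db = 10.7 - 7.6 = 3.1
dE = sqrt((3.5)^2 + (4.2)^2 + (3.1)^2) = 6.28


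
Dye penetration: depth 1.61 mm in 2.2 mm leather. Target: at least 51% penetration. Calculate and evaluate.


Penetration = 73.2%
Meets target: Yes

Penetration = 1.61 / 2.2 x 100 = 73.2%
Target: 51%
Meets target: Yes


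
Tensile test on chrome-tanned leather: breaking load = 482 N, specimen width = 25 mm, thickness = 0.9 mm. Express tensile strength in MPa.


21.42 MPa


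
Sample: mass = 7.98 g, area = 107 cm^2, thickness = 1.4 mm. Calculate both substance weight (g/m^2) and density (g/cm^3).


Substance weight = 745.8 g/m^2
Density = 0.533 g/cm^3

SW = 7.98 / 107 x 10000 = 745.8 g/m^2
Volume = 107 x 1.4 / 10 = 14.98 cm^3
Density = 7.98 / 14.98 = 0.533 g/cm^3


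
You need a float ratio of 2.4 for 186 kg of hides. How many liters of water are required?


Water = hide weight x target ratio
Water = 186 x 2.4 = 446.4 L


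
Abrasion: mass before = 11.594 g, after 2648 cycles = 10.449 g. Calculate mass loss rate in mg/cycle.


0.432 mg/cycle

Mass loss = 11.594 - 10.449 = 1.145 g
Rate = 1.145 / 2648 x 1000 = 0.432 mg/cycle


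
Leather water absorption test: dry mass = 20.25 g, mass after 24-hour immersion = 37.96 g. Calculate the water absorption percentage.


Water absorbed = 37.96 - 20.25 = 17.71 g
WA% = 17.71 / 20.25 x 100 = 87.5%


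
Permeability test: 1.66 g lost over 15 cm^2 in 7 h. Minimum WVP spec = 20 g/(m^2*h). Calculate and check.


WVP = 158.10 g/(m^2*h)
Meets specification: Yes

WVP = 1.66 / (15 x 7) x 10000 = 158.10 g/(m^2*h)
Minimum: 20 g/(m^2*h)
Meets spec: Yes


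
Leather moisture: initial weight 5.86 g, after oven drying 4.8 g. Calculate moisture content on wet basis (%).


Moisture = 5.86 - 4.8 = 1.06 g
MC = 1.06 / 5.86 x 100 = 18.1%


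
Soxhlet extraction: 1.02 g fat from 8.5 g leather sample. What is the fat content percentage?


Fat content = 1.02 / 8.5 x 100
Fat = 12.0%


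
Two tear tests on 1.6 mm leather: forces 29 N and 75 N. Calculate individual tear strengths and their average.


Tear 1 = 29 / 1.6 = 18.1 N/mm
Tear 2 = 75 / 1.6 = 46.9 N/mm
Average = (18.1 + 46.9) / 2 = 32.5 N/mm


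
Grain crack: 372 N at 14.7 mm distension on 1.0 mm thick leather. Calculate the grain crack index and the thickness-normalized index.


Crack index = 372 / 14.7 = 25.3 N/mm
Normalized = 25.3 / 1.0 = 25.3 N/mm per mm


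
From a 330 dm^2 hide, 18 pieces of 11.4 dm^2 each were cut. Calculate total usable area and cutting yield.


Usable area = 205.2 dm^2
Yield = 62.2%


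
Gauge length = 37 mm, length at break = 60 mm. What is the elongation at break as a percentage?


Extension = 60 - 37 = 23 mm
Elongation = 23 / 37 x 100 = 62.2%


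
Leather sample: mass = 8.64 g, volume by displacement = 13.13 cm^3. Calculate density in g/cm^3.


Density = mass / volume
Density = 8.64 / 13.13 = 0.658 g/cm^3


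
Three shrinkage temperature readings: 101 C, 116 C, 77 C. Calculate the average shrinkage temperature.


Average = (101 + 116 + 77) / 3
Average = 294 / 3 = 98.0 C


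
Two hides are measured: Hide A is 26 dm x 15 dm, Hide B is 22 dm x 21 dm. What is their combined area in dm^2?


852 dm^2

Hide A area = 26 x 15 = 390 dm^2
Hide B area = 22 x 21 = 462 dm^2
Total = 390 + 462 = 852 dm^2


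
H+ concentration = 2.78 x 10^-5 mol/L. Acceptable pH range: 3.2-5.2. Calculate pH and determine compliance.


pH = 4.56
Compliant: Yes

pH = -log10(2.78 x 10^-5) = 4.56
Range: 3.2 to 5.2
Compliant: Yes


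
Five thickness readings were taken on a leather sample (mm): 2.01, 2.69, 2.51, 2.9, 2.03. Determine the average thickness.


2.43 mm

Sum = 2.01 + 2.69 + 2.51 + 2.9 + 2.03 = 12.14
Average = 12.14 / 5 = 2.43 mm


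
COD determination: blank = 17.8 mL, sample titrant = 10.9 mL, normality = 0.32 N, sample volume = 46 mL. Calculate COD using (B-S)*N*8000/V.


COD = (17.8 - 10.9) x 0.32 x 8000 / 46
COD = 6.9 x 0.32 x 8000 / 46
COD = 384.0 mg/L


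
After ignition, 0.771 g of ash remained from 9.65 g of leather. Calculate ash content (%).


Ash% = 0.771 / 9.65 x 100
Ash% = 7.99%


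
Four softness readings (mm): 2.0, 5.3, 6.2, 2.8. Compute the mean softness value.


4.08 mm


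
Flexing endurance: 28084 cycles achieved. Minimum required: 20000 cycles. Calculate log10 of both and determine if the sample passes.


log10(28084) = 4.45
log10(20000) = 4.30
Passes: Yes


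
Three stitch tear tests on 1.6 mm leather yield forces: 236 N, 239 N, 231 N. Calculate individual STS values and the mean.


STS1 = 147.5 N/mm
STS2 = 149.4 N/mm
STS3 = 144.4 N/mm
Mean = 147.1 N/mm

STS1 = 236 / 1.6 = 147.5 N/mm
STS2 = 239 / 1.6 = 149.4 N/mm
STS3 = 231 / 1.6 = 144.4 N/mm
Mean = (147.5 + 149.4 + 144.4) / 3 = 147.1 N/mm


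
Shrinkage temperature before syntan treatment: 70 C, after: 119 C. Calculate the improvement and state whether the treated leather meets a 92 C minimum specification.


Improvement = 119 - 70 = 49 C
Spec check: 119 C >= 92 C? Yes


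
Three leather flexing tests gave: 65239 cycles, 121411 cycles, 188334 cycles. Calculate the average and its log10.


Average = 124995 cycles
log10 = 5.10


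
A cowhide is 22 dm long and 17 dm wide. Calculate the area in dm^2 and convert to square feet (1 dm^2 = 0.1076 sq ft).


Area = 22 x 17 = 374 dm^2
Conversion: 374 x 0.1076 = 40.24 sq ft


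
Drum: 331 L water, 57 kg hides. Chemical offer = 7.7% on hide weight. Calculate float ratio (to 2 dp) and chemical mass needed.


Float ratio = 331 / 57 = 5.81
Chemical = 57 x 7.7 / 100 = 4.389 kg


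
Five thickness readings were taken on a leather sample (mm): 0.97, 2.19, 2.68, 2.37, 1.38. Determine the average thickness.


Sum = 0.97 + 2.19 + 2.68 + 2.37 + 1.38 = 9.59
Average = 9.59 / 5 = 1.92 mm


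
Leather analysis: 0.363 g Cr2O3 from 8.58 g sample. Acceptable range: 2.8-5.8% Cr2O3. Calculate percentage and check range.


Cr2O3 = 4.23%
Within range: Yes


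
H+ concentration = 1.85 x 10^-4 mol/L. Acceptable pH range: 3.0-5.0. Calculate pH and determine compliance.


pH = -log10(1.85 x 10^-4) = 3.73
Range: 3.0 to 5.0
Compliant: Yes


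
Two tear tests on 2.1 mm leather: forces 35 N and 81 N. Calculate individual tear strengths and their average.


Tear 1 = 35 / 2.1 = 16.7 N/mm
Tear 2 = 81 / 2.1 = 38.6 N/mm
Average = (16.7 + 38.6) / 2 = 27.7 N/mm


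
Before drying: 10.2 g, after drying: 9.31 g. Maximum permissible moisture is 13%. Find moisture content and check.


MC = (10.2 - 9.31) / 10.2 x 100 = 8.7%
Maximum: 13%
Acceptable: Yes


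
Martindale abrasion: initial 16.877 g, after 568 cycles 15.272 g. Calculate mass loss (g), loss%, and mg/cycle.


Mass loss = 1.605 g
Loss = 9.51%
Rate = 2.826 mg/cycle

Loss = 16.877 - 15.272 = 1.605 g
Loss% = 1.605 / 16.877 x 100 = 9.51%
Rate = 1.605 / 568 x 1000 = 2.826 mg/cycle


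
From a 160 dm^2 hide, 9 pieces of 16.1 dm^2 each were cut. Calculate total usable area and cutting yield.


Usable area = 144.9 dm^2
Yield = 90.6%


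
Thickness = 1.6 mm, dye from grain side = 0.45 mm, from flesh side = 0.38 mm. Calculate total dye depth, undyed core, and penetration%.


Total dyed = 0.45 + 0.38 = 0.83 mm
Undyed core = 1.6 - 0.83 = 0.77 mm
Penetration = 0.83 / 1.6 x 100 = 51.9%


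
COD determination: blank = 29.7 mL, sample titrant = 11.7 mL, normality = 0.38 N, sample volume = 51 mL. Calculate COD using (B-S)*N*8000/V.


COD = (29.7 - 11.7) x 0.38 x 8000 / 51
COD = 18.0 x 0.38 x 8000 / 51
COD = 1072.9 mg/L


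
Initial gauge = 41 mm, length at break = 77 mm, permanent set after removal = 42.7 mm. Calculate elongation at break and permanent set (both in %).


Elongation at break = (77 - 41) / 41 x 100 = 87.8%
Permanent set = (42.7 - 41) / 41 x 100 = 4.1%


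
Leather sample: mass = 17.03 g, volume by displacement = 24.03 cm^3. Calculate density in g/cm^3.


Density = mass / volume
Density = 17.03 / 24.03 = 0.709 g/cm^3


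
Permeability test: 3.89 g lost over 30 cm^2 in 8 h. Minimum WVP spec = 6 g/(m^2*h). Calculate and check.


WVP = 162.08 g/(m^2*h)
Meets specification: Yes

WVP = 3.89 / (30 x 8) x 10000 = 162.08 g/(m^2*h)
Minimum: 6 g/(m^2*h)
Meets spec: Yes


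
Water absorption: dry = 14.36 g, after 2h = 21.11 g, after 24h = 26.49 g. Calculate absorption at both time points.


WA (2h) = (21.11 - 14.36) / 14.36 x 100 = 47.0%
WA (24h) = (26.49 - 14.36) / 14.36 x 100 = 84.5%


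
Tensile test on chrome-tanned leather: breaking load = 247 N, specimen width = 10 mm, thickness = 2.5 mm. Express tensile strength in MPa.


Cross-section = 10 x 2.5 = 25.0 mm^2
TS = 247 / 25.0 = 9.88 MPa
(1 N/mm^2 = 1 MPa)


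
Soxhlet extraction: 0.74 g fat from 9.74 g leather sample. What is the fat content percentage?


7.6%

Fat content = 0.74 / 9.74 x 100
Fat = 7.6%


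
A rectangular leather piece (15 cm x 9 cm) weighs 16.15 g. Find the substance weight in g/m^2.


Area = 15 x 9 = 135 cm^2
SW = 16.15 / 135 x 10000 = 1196.3 g/m^2


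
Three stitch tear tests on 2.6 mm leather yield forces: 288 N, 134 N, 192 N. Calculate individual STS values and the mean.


STS1 = 110.8 N/mm
STS2 = 51.5 N/mm
STS3 = 73.8 N/mm
Mean = 78.7 N/mm


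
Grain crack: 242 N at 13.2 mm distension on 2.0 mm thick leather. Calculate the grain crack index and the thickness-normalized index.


Crack index = 18.3 N/mm
Normalized index = 9.2 N/mm per mm

Crack index = 242 / 13.2 = 18.3 N/mm
Normalized = 18.3 / 2.0 = 9.2 N/mm per mm


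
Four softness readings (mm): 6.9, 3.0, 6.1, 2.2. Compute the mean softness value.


Sum = 6.9 + 3.0 + 6.1 + 2.2
Mean = 18.2 / 4 = 4.55 mm


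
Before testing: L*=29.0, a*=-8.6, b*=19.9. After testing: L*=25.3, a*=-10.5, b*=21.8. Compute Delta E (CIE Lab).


dL = 25.3 - 29.0 = -3.7
da = -10.5 - (-8.6) = -1.9
db = 21.8 - 19.9 = 1.9
dE = sqrt((-3.7)^2 + (-1.9)^2 + (1.9)^2) = 4.57


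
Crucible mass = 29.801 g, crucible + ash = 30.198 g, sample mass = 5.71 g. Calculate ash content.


Ash mass = 0.397 g
Ash content = 6.95%


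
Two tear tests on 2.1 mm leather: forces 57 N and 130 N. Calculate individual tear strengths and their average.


Tear 1 = 57 / 2.1 = 27.1 N/mm
Tear 2 = 130 / 2.1 = 61.9 N/mm
Average = (27.1 + 61.9) / 2 = 44.5 N/mm


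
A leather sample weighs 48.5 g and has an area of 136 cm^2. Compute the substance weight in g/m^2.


3566.2 g/m^2


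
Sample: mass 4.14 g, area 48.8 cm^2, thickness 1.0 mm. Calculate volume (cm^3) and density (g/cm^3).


Thickness in cm = 1.0 / 10 = 0.10 cm
Volume = 48.8 x 0.10 = 4.880 cm^3
Density = 4.14 / 4.880 = 0.848 g/cm^3


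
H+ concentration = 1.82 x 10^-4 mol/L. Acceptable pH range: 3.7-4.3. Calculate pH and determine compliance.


pH = 3.74
Compliant: Yes

pH = -log10(1.82 x 10^-4) = 3.74
Range: 3.7 to 4.3
Compliant: Yes


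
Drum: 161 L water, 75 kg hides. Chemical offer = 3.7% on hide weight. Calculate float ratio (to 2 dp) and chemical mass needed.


Float ratio = 2.15
Chemical needed = 2.775 kg

Float ratio = 161 / 75 = 2.15
Chemical = 75 x 3.7 / 100 = 2.775 kg


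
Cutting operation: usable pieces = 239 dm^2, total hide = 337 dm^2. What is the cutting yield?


Yield = usable / total x 100
Yield = 239 / 337 x 100 = 70.9%


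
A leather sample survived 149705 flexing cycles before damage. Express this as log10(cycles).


log10(149705) = 5.18


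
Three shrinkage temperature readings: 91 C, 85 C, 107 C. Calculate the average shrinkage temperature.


Average = (91 + 85 + 107) / 3
Average = 283 / 3 = 94.3 C


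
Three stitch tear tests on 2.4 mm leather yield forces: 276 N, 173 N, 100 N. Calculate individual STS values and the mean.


STS1 = 276 / 2.4 = 115.0 N/mm
STS2 = 173 / 2.4 = 72.1 N/mm
STS3 = 100 / 2.4 = 41.7 N/mm
Mean = (115.0 + 72.1 + 41.7) / 3 = 76.3 N/mm


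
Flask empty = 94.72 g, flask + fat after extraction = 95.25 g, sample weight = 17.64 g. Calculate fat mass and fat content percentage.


Fat mass = 0.53 g
Fat content = 3.0%

Fat mass = 95.25 - 94.72 = 0.53 g
Fat% = 0.53 / 17.64 x 100 = 3.0%


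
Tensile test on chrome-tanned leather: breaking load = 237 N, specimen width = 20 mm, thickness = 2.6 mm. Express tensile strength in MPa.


Cross-section = 20 x 2.6 = 52.0 mm^2
TS = 237 / 52.0 = 4.56 MPa
(1 N/mm^2 = 1 MPa)


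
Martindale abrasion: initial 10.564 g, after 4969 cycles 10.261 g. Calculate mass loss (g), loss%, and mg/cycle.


Mass loss = 0.303 g
Loss = 2.87%
Rate = 0.061 mg/cycle


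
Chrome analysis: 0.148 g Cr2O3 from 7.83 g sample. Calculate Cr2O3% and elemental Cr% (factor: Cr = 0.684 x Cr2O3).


Cr2O3% = 0.148 / 7.83 x 100 = 1.89%
Cr% = 1.89 x 0.684 = 1.29%


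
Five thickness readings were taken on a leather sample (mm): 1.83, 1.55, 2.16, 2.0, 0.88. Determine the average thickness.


Sum = 1.83 + 1.55 + 2.16 + 2.0 + 0.88 = 8.42
Average = 8.42 / 5 = 1.68 mm


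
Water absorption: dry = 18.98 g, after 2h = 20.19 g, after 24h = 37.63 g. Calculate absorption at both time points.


WA (2h) = (20.19 - 18.98) / 18.98 x 100 = 6.4%
WA (24h) = (37.63 - 18.98) / 18.98 x 100 = 98.3%


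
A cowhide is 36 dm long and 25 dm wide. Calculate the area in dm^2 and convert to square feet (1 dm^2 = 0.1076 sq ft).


Area = 36 x 25 = 900 dm^2
Conversion: 900 x 0.1076 = 96.84 sq ft


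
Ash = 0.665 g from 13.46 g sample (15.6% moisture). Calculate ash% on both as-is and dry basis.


As-is ash = 4.94%
Dry-basis ash = 5.85%

As-is ash% = 0.665 / 13.46 x 100 = 4.94%
Dry mass = 13.46 x (100 - 15.6) / 100 = 11.36024 g
Dry-basis ash% = 0.665 / 11.36024 x 100 = 5.85%


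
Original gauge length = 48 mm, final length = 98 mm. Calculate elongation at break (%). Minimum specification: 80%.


Extension = 98 - 48 = 50 mm
Elongation = 50 / 48 x 100 = 104.2%
Minimum required: 80%
Meets specification: Yes


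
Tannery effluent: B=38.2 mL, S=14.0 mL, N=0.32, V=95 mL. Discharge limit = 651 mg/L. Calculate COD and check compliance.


COD = 652.1 mg/L
Compliant: No

COD = (38.2 - 14.0) x 0.32 x 8000 / 95 = 652.1 mg/L
Limit: 651 mg/L
Compliant: No


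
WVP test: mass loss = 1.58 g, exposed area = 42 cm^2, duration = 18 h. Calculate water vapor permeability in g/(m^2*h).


WVP = mass_loss / (area x time) x 10000
WVP = 1.58 / (42 x 18) x 10000
WVP = 1.58 / 756 x 10000 = 20.90 g/(m^2*h)


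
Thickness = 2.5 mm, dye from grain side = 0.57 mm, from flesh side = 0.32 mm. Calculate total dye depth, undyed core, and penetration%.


Total dyed = 0.57 + 0.32 = 0.89 mm
Undyed core = 2.5 - 0.89 = 1.61 mm
Penetration = 0.89 / 2.5 x 100 = 35.6%


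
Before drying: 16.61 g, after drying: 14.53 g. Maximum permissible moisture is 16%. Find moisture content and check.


MC = (16.61 - 14.53) / 16.61 x 100 = 12.5%
Maximum: 16%
Acceptable: Yes


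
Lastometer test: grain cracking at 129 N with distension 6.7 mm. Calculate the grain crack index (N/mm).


19.3 N/mm


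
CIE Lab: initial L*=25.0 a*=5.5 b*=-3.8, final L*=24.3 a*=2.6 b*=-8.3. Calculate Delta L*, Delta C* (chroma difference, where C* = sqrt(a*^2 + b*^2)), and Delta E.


Delta L* = 24.3 - 25.0 = -0.7
C1* = sqrt((5.5)^2 + (-3.8)^2) = 6.685
C2* = sqrt((2.6)^2 + (-8.3)^2) = 8.698
Delta C* = 8.698 - 6.685 = 2.01
Delta E = sqrt((-0.7)^2 + (-2.9)^2 + (-4.5)^2) = 5.40


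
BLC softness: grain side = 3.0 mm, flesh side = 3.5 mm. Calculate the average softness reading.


3.25 mm

Average = (3.0 + 3.5) / 2
Average = 3.25 mm


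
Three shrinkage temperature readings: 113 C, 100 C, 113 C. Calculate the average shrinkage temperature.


Average = (113 + 100 + 113) / 3
Average = 326 / 3 = 108.7 C


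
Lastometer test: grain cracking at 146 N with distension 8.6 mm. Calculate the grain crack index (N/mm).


17.0 N/mm

Grain crack index = force / distension
Index = 146 / 8.6 = 17.0 N/mm


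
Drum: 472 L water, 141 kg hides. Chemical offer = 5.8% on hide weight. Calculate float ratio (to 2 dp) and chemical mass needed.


Float ratio = 3.35
Chemical needed = 8.178 kg


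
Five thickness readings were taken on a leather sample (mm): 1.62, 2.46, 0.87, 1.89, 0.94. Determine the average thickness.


Sum = 1.62 + 2.46 + 0.87 + 1.89 + 0.94 = 7.78
Average = 7.78 / 5 = 1.56 mm


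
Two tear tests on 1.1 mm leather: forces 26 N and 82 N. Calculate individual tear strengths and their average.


Tear 1 = 26 / 1.1 = 23.6 N/mm
Tear 2 = 82 / 1.1 = 74.5 N/mm
Average = (23.6 + 74.5) / 2 = 49.1 N/mm


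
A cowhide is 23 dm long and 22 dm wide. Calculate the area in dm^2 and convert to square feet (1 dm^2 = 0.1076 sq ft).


506 dm^2
54.45 sq ft

Area = 23 x 22 = 506 dm^2
Conversion: 506 x 0.1076 = 54.45 sq ft


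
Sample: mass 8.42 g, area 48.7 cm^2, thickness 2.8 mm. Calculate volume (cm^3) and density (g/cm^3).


Volume = 13.636 cm^3
Density = 0.617 g/cm^3

Thickness in cm = 2.8 / 10 = 0.28 cm
Volume = 48.7 x 0.28 = 13.636 cm^3
Density = 8.42 / 13.636 = 0.617 g/cm^3


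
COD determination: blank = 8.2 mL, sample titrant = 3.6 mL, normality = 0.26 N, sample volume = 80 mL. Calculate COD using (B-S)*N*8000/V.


119.6 mg/L

COD = (8.2 - 3.6) x 0.26 x 8000 / 80
COD = 4.6 x 0.26 x 8000 / 80
COD = 119.6 mg/L


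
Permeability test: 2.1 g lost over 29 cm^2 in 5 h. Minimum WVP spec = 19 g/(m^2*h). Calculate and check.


WVP = 144.83 g/(m^2*h)
Meets specification: Yes


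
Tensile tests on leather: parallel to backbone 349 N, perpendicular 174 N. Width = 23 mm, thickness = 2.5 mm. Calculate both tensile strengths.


Area = 23 x 2.5 = 57.5 mm^2
TS (parallel) = 349 / 57.5 = 6.07 N/mm^2
TS (perpendicular) = 174 / 57.5 = 3.03 N/mm^2


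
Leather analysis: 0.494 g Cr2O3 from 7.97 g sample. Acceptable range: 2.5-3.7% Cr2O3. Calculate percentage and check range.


Cr2O3% = 0.494 / 7.97 x 100 = 6.20%
Acceptable range: 2.5 to 3.7%
Within range: No


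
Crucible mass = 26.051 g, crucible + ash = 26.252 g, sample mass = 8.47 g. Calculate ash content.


Ash mass = 26.252 - 26.051 = 0.201 g
Ash% = 0.201 / 8.47 x 100 = 2.37%


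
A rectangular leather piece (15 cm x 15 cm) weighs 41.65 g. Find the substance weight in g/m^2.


1851.1 g/m^2


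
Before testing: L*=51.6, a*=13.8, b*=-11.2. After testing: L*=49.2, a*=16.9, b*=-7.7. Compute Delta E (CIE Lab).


Delta E = 5.26


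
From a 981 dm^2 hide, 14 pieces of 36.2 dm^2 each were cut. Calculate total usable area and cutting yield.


Usable area = 506.8 dm^2
Yield = 51.7%

Total usable = 14 x 36.2 = 506.8 dm^2
Yield = 506.8 / 981 x 100 = 51.7%


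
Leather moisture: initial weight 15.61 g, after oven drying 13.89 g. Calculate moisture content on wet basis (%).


Moisture = 15.61 - 13.89 = 1.72 g
MC = 1.72 / 15.61 x 100 = 11.0%


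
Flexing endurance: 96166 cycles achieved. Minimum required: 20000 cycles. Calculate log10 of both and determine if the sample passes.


log10(96166) = 4.98
log10(20000) = 4.30
Passes: Yes


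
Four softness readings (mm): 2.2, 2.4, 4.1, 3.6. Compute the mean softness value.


Sum = 2.2 + 2.4 + 4.1 + 3.6
Mean = 12.3 / 4 = 3.08 mm


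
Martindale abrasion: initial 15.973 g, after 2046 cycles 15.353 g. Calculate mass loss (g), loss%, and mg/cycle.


Loss = 15.973 - 15.353 = 0.620 g
Loss% = 0.620 / 15.973 x 100 = 3.88%
Rate = 0.620 / 2046 x 1000 = 0.303 mg/cycle


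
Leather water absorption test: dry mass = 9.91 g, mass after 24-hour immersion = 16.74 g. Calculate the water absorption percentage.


Water absorbed = 16.74 - 9.91 = 6.83 g
WA% = 6.83 / 9.91 x 100 = 68.9%


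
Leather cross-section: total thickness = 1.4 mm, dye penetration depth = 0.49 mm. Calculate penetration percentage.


Penetration% = 0.49 / 1.4 x 100
Penetration = 35.0%


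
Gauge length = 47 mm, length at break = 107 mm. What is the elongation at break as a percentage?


127.7%


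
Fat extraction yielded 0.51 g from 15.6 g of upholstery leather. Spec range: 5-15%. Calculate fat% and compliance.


Fat content = 3.3%
Compliant: No


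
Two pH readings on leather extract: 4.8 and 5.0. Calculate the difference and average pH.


Difference = |4.8 - 5.0| = 0.2
Average = (4.8 + 5.0) / 2 = 4.90


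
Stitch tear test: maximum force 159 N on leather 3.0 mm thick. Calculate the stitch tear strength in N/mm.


53.0 N/mm

Stitch tear strength = force / thickness
STS = 159 / 3.0 = 53.0 N/mm


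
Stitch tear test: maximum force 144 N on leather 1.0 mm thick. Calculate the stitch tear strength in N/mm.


Stitch tear strength = force / thickness
STS = 144 / 1.0 = 144.0 N/mm


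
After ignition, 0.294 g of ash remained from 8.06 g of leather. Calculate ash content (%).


3.65%


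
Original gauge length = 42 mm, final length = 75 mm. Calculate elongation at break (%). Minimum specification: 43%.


Extension = 75 - 42 = 33 mm
Elongation = 33 / 42 x 100 = 78.6%
Minimum required: 43%
Meets specification: Yes


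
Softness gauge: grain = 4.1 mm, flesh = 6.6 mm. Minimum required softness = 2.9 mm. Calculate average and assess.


Average = (4.1 + 6.6) / 2 = 5.35 mm
Minimum = 2.9 mm
Meets requirement: Yes


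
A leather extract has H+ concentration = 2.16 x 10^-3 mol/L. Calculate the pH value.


pH = 2.67


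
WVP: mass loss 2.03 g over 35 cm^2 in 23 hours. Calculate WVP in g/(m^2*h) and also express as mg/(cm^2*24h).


WVP = 2.03 / (35 x 23) x 10000 = 25.22 g/(m^2*h)
Mass loss in mg = 2.03 x 1000 = 2030 mg
Per cm^2 per 24h in mg: 2030 x 24 / (35 x 23) = 48720 / 805 = 60.52 mg/(cm^2*24h)


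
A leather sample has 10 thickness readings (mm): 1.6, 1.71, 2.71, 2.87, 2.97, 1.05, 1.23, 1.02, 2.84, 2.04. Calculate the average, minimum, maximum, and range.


Average = 2.00 mm
Min = 1.02 mm
Max = 2.97 mm
Range = 1.95 mm

Sum = 20.04
Average = 20.04 / 10 = 2.00 mm
Minimum = 1.02 mm
Maximum = 2.97 mm
Range = 2.97 - 1.02 = 1.95 mm


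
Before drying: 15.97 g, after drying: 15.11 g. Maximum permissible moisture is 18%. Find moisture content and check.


Moisture content = 5.4%
Acceptable: Yes

MC = (15.97 - 15.11) / 15.97 x 100 = 5.4%
Maximum: 18%
Acceptable: Yes


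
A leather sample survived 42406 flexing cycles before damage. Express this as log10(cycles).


4.63

log10(42406) = 4.63


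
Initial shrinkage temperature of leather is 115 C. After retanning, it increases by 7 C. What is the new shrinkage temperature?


New Ts = 115 + 7 = 122 C


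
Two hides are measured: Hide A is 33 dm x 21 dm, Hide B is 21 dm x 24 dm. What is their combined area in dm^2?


Hide A area = 33 x 21 = 693 dm^2
Hide B area = 21 x 24 = 504 dm^2
Total = 693 + 504 = 1197 dm^2


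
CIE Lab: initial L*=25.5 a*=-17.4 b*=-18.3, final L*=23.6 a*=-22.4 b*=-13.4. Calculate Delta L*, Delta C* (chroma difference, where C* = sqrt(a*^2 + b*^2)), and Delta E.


Delta L* = 23.6 - 25.5 = -1.9
C1* = sqrt((-17.4)^2 + (-18.3)^2) = 25.252
C2* = sqrt((-22.4)^2 + (-13.4)^2) = 26.102
Delta C* = 26.102 - 25.252 = 0.85
Delta E = sqrt((-1.9)^2 + (-5.0)^2 + (4.9)^2) = 7.25


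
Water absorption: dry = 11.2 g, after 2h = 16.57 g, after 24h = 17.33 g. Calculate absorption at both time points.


2h absorption = 47.9%
24h absorption = 54.7%


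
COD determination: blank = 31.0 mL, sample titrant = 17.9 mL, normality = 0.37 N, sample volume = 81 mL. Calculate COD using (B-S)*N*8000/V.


COD = (31.0 - 17.9) x 0.37 x 8000 / 81
COD = 13.1 x 0.37 x 8000 / 81
COD = 478.7 mg/L


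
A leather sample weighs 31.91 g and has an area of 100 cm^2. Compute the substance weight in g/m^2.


3191.0 g/m^2


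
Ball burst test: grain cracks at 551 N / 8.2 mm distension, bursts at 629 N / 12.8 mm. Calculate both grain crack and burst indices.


Crack index = 67.2 N/mm
Burst index = 49.1 N/mm

Crack index = 551 / 8.2 = 67.2 N/mm
Burst index = 629 / 12.8 = 49.1 N/mm


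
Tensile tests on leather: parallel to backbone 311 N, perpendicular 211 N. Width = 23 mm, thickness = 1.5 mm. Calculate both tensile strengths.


Parallel = 9.01 N/mm^2
Perpendicular = 6.12 N/mm^2


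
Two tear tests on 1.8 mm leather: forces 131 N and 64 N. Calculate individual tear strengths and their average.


Tear 1 = 72.8 N/mm
Tear 2 = 35.6 N/mm
Average = 54.2 N/mm


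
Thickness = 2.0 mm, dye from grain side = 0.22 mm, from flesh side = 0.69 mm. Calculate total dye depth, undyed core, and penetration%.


Total dyed = 0.22 + 0.69 = 0.91 mm
Undyed core = 2.0 - 0.91 = 1.09 mm
Penetration = 0.91 / 2.0 x 100 = 45.5%


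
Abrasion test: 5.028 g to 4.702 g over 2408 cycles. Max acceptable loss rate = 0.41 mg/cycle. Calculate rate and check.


Rate = 0.135 mg/cycle
Passes: Yes

Loss = 5.028 - 4.702 = 0.326 g
Rate = 0.326 g / 2408 cycles x 1000 = 0.135 mg/cycle
Max = 0.41 mg/cycle
Passes: Yes


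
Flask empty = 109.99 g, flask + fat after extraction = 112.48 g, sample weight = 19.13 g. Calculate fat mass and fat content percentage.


Fat mass = 2.49 g
Fat content = 13.0%


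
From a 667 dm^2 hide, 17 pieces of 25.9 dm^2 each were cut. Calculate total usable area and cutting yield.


Usable area = 440.3 dm^2
Yield = 66.0%

Total usable = 17 x 25.9 = 440.3 dm^2
Yield = 440.3 / 667 x 100 = 66.0%


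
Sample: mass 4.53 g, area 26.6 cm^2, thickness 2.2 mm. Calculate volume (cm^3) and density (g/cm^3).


Volume = 5.852 cm^3
Density = 0.774 g/cm^3

Thickness in cm = 2.2 / 10 = 0.22 cm
Volume = 26.6 x 0.22 = 5.852 cm^3
Density = 4.53 / 5.852 = 0.774 g/cm^3


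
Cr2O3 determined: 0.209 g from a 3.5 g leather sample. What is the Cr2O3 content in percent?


5.97%


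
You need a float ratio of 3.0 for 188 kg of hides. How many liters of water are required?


564.0 L


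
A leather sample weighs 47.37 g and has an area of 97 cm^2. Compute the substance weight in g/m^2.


Substance weight = mass / area x 10000
SW = 47.37 / 97 x 10000
SW = 4883.5 g/m^2


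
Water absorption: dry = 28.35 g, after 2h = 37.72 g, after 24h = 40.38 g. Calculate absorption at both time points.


WA (2h) = (37.72 - 28.35) / 28.35 x 100 = 33.1%
WA (24h) = (40.38 - 28.35) / 28.35 x 100 = 42.4%


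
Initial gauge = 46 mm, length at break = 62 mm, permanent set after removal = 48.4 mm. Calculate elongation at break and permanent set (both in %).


Elongation at break = 34.8%
Permanent set = 5.2%

Elongation at break = (62 - 46) / 46 x 100 = 34.8%
Permanent set = (48.4 - 46) / 46 x 100 = 5.2%


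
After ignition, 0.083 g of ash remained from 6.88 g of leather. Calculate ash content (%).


1.21%

Ash% = 0.083 / 6.88 x 100
Ash% = 1.21%


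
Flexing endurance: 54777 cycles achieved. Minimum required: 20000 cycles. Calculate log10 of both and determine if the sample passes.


log10(54777) = 4.74
log10(20000) = 4.30
Passes: Yes


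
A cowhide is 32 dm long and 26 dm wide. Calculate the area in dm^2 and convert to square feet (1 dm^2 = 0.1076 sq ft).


Area = 32 x 26 = 832 dm^2
Conversion: 832 x 0.1076 = 89.52 sq ft


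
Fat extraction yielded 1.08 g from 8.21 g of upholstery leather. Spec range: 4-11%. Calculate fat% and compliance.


Fat content = 13.2%
Compliant: No


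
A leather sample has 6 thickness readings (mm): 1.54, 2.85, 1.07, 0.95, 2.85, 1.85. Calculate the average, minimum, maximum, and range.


Average = 1.85 mm
Min = 0.95 mm
Max = 2.85 mm
Range = 1.90 mm


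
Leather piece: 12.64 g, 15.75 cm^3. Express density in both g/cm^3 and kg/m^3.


Density = 12.64 / 15.75 = 0.803 g/cm^3
Convert: 0.803 x 1000 = 803 kg/m^3


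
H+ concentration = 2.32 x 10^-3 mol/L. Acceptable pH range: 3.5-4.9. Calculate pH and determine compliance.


pH = -log10(2.32 x 10^-3) = 2.63
Range: 3.5 to 4.9
Compliant: No


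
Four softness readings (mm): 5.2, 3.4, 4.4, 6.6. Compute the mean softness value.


4.90 mm


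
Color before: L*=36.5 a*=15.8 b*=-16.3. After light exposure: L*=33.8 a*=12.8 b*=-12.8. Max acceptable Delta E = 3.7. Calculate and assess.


Delta E = 5.34
Passes: No


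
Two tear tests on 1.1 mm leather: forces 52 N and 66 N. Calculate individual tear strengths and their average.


Tear 1 = 52 / 1.1 = 47.3 N/mm
Tear 2 = 66 / 1.1 = 60.0 N/mm
Average = (47.3 + 60.0) / 2 = 53.7 N/mm


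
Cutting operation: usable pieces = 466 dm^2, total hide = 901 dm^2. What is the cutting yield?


Yield = usable / total x 100
Yield = 466 / 901 x 100 = 51.7%


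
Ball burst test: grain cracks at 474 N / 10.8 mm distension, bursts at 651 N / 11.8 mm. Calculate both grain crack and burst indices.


Crack index = 43.9 N/mm
Burst index = 55.2 N/mm


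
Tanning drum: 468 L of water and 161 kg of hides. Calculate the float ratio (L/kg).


Float ratio = water / hide weight
Ratio = 468 / 161 = 2.9


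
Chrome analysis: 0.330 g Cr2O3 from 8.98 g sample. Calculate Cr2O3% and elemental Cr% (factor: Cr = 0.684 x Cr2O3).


Cr2O3 = 3.67%
Cr = 2.51%

Cr2O3% = 0.330 / 8.98 x 100 = 3.67%
Cr% = 3.67 x 0.684 = 2.51%


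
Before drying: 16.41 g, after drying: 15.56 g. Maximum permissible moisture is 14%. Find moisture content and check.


MC = (16.41 - 15.56) / 16.41 x 100 = 5.2%
Maximum: 14%
Acceptable: Yes


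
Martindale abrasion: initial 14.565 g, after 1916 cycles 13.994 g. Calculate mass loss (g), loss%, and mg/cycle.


Loss = 14.565 - 13.994 = 0.571 g
Loss% = 0.571 / 14.565 x 100 = 3.92%
Rate = 0.571 / 1916 x 1000 = 0.298 mg/cycle


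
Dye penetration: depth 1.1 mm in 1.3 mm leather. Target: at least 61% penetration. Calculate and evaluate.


Penetration = 1.1 / 1.3 x 100 = 84.6%
Target: 61%
Meets target: Yes


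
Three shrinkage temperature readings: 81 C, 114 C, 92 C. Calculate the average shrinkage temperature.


95.7 C


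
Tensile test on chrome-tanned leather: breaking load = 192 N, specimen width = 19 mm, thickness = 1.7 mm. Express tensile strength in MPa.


5.94 MPa

Cross-section = 19 x 1.7 = 32.3 mm^2
TS = 192 / 32.3 = 5.94 MPa
(1 N/mm^2 = 1 MPa)


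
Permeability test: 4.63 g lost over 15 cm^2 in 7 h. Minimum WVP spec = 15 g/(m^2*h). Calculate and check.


WVP = 440.95 g/(m^2*h)
Meets specification: Yes

WVP = 4.63 / (15 x 7) x 10000 = 440.95 g/(m^2*h)
Minimum: 15 g/(m^2*h)
Meets spec: Yes


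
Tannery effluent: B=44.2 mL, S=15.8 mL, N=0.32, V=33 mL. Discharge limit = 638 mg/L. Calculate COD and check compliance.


COD = 2203.2 mg/L
Compliant: No


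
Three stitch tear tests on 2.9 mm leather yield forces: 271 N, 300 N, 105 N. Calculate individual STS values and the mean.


STS1 = 271 / 2.9 = 93.4 N/mm
STS2 = 300 / 2.9 = 103.4 N/mm
STS3 = 105 / 2.9 = 36.2 N/mm
Mean = (93.4 + 103.4 + 36.2) / 3 = 77.7 N/mm
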